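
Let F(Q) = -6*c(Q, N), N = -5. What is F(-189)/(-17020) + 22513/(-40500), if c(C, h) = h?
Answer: -19219313/34465500 ≈ -0.55764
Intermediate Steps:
F(Q) = 30 (F(Q) = -6*(-5) = 30)
F(-189)/(-17020) + 22513/(-40500) = 30/(-17020) + 22513/(-40500) = 30*(-1/17020) + 22513*(-1/40500) = -3/1702 - 22513/40500 = -19219313/34465500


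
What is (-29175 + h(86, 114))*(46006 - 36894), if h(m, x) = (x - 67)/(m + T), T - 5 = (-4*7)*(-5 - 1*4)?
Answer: -91183583536/343 ≈ -2.6584e+8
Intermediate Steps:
T = 257 (T = 5 + (-4*7)*(-5 - 1*4) = 5 - 28*(-5 - 4) = 5 - 28*(-9) = 5 + 252 = 257)
h(m, x) = (-67 + x)/(257 + m) (h(m, x) = (x - 67)/(m + 257) = (-67 + x)/(257 + m))
(-29175 + h(86, 114))*(46006 - 36894) = (-29175 + (-67 + 114)/(257 + 86))*(46006 - 36894) = (-29175 + 47/343)*9112 = -10006978/343*9112 = -91183583536/343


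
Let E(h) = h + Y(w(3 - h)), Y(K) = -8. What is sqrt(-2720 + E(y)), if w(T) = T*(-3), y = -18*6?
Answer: 2*I*sqrt(709) ≈ 53.254*I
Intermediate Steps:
y = -108
w(T) = -3*T
E(h) = -8 + h (E(h) = h - 8 = -8 + h)
sqrt(-2720 + E(y)) = sqrt(-2720 + (-8 - 108)) = sqrt(-2720 - 116) = sqrt(-2836) = 2*I*sqrt(709)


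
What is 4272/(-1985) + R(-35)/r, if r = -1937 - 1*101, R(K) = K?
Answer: -8636861/4045430 ≈ -2.1350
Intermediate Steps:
r = -2038 (r = -1937 - 101 = -2038)
4272/(-1985) + R(-35)/r = 4272/(-1985) - 35/(-2038) = 4272*(-1/1985) - 35*(-1/2038) = -4272/1985 + 35/2038 = -8636861/4045430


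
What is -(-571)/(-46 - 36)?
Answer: -571/82 ≈ -6.9634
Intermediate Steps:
-(-571)/(-46 - 36) = -(-571)/(-82) = -(-571)*(-1)/82 = -571*1/82 = -571/82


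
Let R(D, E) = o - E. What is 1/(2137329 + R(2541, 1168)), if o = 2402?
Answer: 1/2138563 ≈ 4.6760e-7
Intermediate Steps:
R(D, E) = 2402 - E
1/(2137329 + R(2541, 1168)) = 1/(2137329 + (2402 - 1*1168)) = 1/(2137329 + (2402 - 1168)) = 1/(2137329 + 1234) = 1/2138563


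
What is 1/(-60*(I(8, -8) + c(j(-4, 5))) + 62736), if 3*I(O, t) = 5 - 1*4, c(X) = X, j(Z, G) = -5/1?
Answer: 1/63016 ≈ 1.5869e-5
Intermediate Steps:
j(Z, G) = -5 (j(Z, G) = -5*1 = -5)
I(O, t) = ⅓ (I(O, t) = (5 - 1*4)/3 = (5 - 4)/3 = (⅓)*1 = ⅓)
1/(-60*(I(8, -8) + c(j(-4, 5))) + 62736) = 1/(-60*(⅓ - 5) + 62736) = 1/(-60*(-14/3) + 62736) = 1/(280 + 62736) = 1/63016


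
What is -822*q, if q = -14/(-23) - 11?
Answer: 196458/23 ≈ 8541.7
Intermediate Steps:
q = -239/23 (q = -14*(-1/23) - 11 = 14/23 - 11 = -239/23 ≈ -10.391)
-822*q = -822*(-239/23) = 196458/23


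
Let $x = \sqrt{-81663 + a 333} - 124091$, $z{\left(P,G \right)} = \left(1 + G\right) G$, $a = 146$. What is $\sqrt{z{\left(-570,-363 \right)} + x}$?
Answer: $\sqrt{7315 + i \sqrt{33045}} \approx 85.534 + 1.063 i$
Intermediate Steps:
$z{\left(P,G \right)} = G \left(1 + G\right)$
$x = -124091 + i \sqrt{33045}$ ($x = \sqrt{-81663 + 146 \cdot 333} - 124091 = \sqrt{-81663 + 48618} - 124091 = \sqrt{-33045} - 124091 = i \sqrt{33045} - 124091 = -124091 + i \sqrt{33045} \approx -1.2409 \cdot 10^{5} + 181.78 i$)
$\sqrt{z{\left(-570,-363 \right)} + x} = \sqrt{- 363 \left(1 - 363\right) - \left(124091 - i \sqrt{33045}\right)} = \sqrt{\left(-363\right) \left(-362\right) - \left(124091 - i \sqrt{33045}\right)} = \sqrt{131406 - \left(124091 - i \sqrt{33045}\right)} = \sqrt{7315 + i \sqrt{33045}}$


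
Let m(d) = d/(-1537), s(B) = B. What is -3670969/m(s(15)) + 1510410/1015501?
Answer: 5729740347907003/15232515 ≈ 3.7615e+8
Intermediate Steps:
m(d) = -d/1537 (m(d) = d*(-1/1537) = -d/1537)
-3670969/m(s(15)) + 1510410/1015501 = -3670969/((-1/1537*15)) + 1510410/1015501 = -3670969/(-15/1537) + 1510410*(1/1015501) = -3670969*(-1537/15) + 1510410/1015501 = 5642279353/15 + 1510410/1015501 = 5729740347907003/15232515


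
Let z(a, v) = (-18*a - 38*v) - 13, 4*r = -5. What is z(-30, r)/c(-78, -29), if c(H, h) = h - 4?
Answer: -383/22 ≈ -17.409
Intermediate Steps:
c(H, h) = -4 + h
r = -5/4 (r = (¼)*(-5) = -5/4 ≈ -1.2500)
z(a, v) = -13 - 38*v - 18*a (z(a, v) = (-38*v - 18*a) - 13 = -13 - 38*v - 18*a)
z(-30, r)/c(-78, -29) = (-13 - 38*(-5/4) - 18*(-30))/(-4 - 29) = (-13 + 95/2 + 540)/(-33) = (1149/2)*(-1/33) = -383/22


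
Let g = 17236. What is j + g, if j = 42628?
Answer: 59864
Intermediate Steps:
j + g = 42628 + 17236 = 59864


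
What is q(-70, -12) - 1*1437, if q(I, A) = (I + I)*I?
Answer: 8363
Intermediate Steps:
q(I, A) = 2*I² (q(I, A) = (2*I)*I = 2*I²)
q(-70, -12) - 1*1437 = 2*(-70)² - 1*1437 = 2*4900 - 1437 = 9800 - 1437 = 8363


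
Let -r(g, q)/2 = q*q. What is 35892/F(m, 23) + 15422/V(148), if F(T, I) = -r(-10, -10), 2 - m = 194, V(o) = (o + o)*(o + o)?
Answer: 196737367/1095200 ≈ 179.64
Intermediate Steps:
r(g, q) = -2*q**2 (r(g, q) = -2*q*q = -2*q**2)
V(o) = 4*o**2 (V(o) = (2*o)*(2*o) = 4*o**2)
m = -192 (m = 2 - 1*194 = 2 - 194 = -192)
F(T, I) = 200 (F(T, I) = -(-2)*(-10)**2 = -(-2)*100 = -1*(-200) = 200)
35892/F(m, 23) + 15422/V(148) = 35892/200 + 15422/((4*148**2)) = 35892*(1/200) + 15422/((4*21904)) = 8973/50 + 15422/87616 = 8973/50 + 15422*(1/87616) = 8973/50 + 7711/43808 = 196737367/1095200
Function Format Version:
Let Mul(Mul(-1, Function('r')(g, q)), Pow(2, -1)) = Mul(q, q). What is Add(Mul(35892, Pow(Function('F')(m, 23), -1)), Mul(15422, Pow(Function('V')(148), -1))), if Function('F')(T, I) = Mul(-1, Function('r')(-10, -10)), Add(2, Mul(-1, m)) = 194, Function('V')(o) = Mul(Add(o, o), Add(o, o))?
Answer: Rational(196737367, 1095200) ≈ 179.64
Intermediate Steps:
Function('r')(g, q) = Mul(-2, Pow(q, 2)) (Function('r')(g, q) = Mul(-2, Mul(q, q)) = Mul(-2, Pow(q, 2)))
Function('V')(o) = Mul(4, Pow(o, 2)) (Function('V')(o) = Mul(Mul(2, o), Mul(2, o)) = Mul(4, Pow(o, 2)))
m = -192 (m = Add(2, Mul(-1, 194)) = Add(2, -194) = -192)
Function('F')(T, I) = 200 (Function('F')(T, I) = Mul(-1, Mul(-2, Pow(-10, 2))) = Mul(-1, Mul(-2, 100)) = Mul(-1, -200) = 200)
Add(Mul(35892, Pow(Function('F')(m, 23), -1)), Mul(15422, Pow(Function('V')(148), -1))) = Add(Mul(35892, Pow(200, -1)), Mul(15422, Pow(Mul(4, Pow(148, 2)), -1))) = Add(Mul(35892, Rational(1, 200)), Mul(15422, Pow(Mul(4, 21904), -1))) = Add(Rational(8973, 50), Mul(15422, Pow(87616, -1))) = Add(Rational(8973, 50), Mul(15422, Rational(1, 87616))) = Add(Rational(8973, 50), Rational(7711, 43808)) = Rational(196737367, 1095200)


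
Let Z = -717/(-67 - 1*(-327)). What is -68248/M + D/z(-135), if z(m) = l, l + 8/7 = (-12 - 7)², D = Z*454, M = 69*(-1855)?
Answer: -4939087795/1676580906 ≈ -2.9459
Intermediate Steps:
Z = -717/260 (Z = -717/(-67 + 327) = -717/260 ≈ -2.7577)
M = -127995
D = -162759/130 (D = -717/260*454 = -162759/130 ≈ -1252.0)
l = 2519/7 (l = -8/7 + (-12 - 7)² = -8/7 + (-19)² = -8/7 + 361 = 2519/7 ≈ 359.86)
z(m) = 2519/7
-68248/M + D/z(-135) = -68248/(-127995) - 162759/(130*2519/7) = -68248*(-1/127995) - 162759/130*7/2519 = 68248/127995 - 1139313/327470 = -4939087795/1676580906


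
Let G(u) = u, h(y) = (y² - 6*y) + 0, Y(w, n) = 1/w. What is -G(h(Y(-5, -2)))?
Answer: -31/25 ≈ -1.2400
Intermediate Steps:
h(y) = y² - 6*y
-G(h(Y(-5, -2))) = -(-6 + 1/(-5))/(-5) = -(-1)*(-6 - ⅕)/5 = -(-1)*(-31)/(5*5) = -1*31/25 = -31/25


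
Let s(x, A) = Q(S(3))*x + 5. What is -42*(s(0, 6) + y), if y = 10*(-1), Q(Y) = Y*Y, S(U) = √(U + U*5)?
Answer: 210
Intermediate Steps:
S(U) = √6*√U (S(U) = √(U + 5*U) = √(6*U) = √6*√U)
Q(Y) = Y²
s(x, A) = 5 + 18*x (s(x, A) = (√6*√3)²*x + 5 = (3*√2)²*x + 5 = 18*x + 5 = 5 + 18*x)
y = -10
-42*(s(0, 6) + y) = -42*((5 + 18*0) - 10) = -42*((5 + 0) - 10) = -42*(5 - 10) = -42*(-5) = 210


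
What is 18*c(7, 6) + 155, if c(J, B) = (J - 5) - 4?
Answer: 119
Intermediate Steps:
c(J, B) = -9 + J (c(J, B) = (-5 + J) - 4 = -9 + J)
18*c(7, 6) + 155 = 18*(-9 + 7) + 155 = 18*(-2) + 155 = -36 + 155 = 119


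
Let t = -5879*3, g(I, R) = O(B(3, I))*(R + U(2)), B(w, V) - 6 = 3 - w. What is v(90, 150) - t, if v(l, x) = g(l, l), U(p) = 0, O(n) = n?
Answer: 18177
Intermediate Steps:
B(w, V) = 9 - w (B(w, V) = 6 + (3 - w) = 9 - w)
g(I, R) = 6*R (g(I, R) = (9 - 1*3)*(R + 0) = (9 - 3)*R = 6*R)
t = -17637
v(l, x) = 6*l
v(90, 150) - t = 6*90 - 1*(-17637) = 540 + 17637 = 18177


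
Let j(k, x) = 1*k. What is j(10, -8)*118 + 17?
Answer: 1197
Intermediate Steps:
j(k, x) = k
j(10, -8)*118 + 17 = 10*118 + 17 = 1180 + 17 = 1197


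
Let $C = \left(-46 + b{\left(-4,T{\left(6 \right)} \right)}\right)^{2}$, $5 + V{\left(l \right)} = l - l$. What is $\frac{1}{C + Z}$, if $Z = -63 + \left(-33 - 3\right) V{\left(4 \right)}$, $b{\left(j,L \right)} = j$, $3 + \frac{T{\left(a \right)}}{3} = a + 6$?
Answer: $\frac{1}{2617} \approx 0.00038212$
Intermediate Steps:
$T{\left(a \right)} = 9 + 3 a$ ($T{\left(a \right)} = -9 + 3 \left(a + 6\right) = -9 + 3 \left(6 + a\right) = -9 + \left(18 + 3 a\right) = 9 + 3 a$)
$V{\left(l \right)} = -5$ ($V{\left(l \right)} = -5 + \left(l - l\right) = -5 + 0 = -5$)
$C = 2500$ ($C = \left(-46 - 4\right)^{2} = \left(-50\right)^{2} = 2500$)
$Z = 117$ ($Z = -63 + \left(-33 - 3\right) \left(-5\right) = -63 - -180 = -63 + 180 = 117$)
$\frac{1}{C + Z} = \frac{1}{2500 + 117} = \frac{1}{2617}$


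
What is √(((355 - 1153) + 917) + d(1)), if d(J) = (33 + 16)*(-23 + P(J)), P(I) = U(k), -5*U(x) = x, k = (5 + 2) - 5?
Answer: I*√25690/5 ≈ 32.056*I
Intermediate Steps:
k = 2 (k = 7 - 5 = 2)
U(x) = -x/5
P(I) = -⅖ (P(I) = -⅕*2 = -⅖)
d(J) = -5733/5 (d(J) = (33 + 16)*(-23 - ⅖) = 49*(-117/5) = -5733/5)
√(((355 - 1153) + 917) + d(1)) = √(((355 - 1153) + 917) - 5733/5) = √((-798 + 917) - 5733/5) = √(119 - 5733/5) = √(-5138/5) = I*√25690/5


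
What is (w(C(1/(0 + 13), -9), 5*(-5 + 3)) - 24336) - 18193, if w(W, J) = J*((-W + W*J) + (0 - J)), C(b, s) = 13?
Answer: -41199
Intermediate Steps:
w(W, J) = J*(-J - W + J*W) (w(W, J) = J*((-W + J*W) - J) = J*(-J - W + J*W))
(w(C(1/(0 + 13), -9), 5*(-5 + 3)) - 24336) - 18193 = ((5*(-5 + 3))*(-5*(-5 + 3) - 1*13 + (5*(-5 + 3))*13) - 24336) - 18193 = ((5*(-2))*(-5*(-2) - 13 + (5*(-2))*13) - 24336) - 18193 = (-10*(-1*(-10) - 13 - 10*13) - 24336) - 18193 = (-10*(10 - 13 - 130) - 24336) - 18193 = (-10*(-133) - 24336) - 18193 = (1330 - 24336) - 18193 = -23006 - 18193 = -41199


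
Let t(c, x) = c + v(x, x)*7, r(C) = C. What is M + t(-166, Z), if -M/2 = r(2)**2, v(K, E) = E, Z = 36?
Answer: 78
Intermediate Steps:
M = -8 (M = -2*2**2 = -2*4 = -8)
t(c, x) = c + 7*x (t(c, x) = c + x*7 = c + 7*x)
M + t(-166, Z) = -8 + (-166 + 7*36) = -8 + (-166 + 252) = -8 + 86 = 78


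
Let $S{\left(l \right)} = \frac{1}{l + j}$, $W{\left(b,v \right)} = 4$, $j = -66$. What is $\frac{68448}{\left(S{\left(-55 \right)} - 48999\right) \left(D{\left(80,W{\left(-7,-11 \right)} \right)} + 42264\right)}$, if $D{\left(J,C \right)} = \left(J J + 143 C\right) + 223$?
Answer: $- \frac{517638}{18327279745} \approx -2.8244 \cdot 10^{-5}$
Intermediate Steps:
$S{\left(l \right)} = \frac{1}{-66 + l}$ ($S{\left(l \right)} = \frac{1}{l - 66} = \frac{1}{-66 + l}$)
$D{\left(J,C \right)} = 223 + J^{2} + 143 C$ ($D{\left(J,C \right)} = \left(J^{2} + 143 C\right) + 223 = 223 + J^{2} + 143 C$)
$\frac{68448}{\left(S{\left(-55 \right)} - 48999\right) \left(D{\left(80,W{\left(-7,-11 \right)} \right)} + 42264\right)} = \frac{68448}{\left(\frac{1}{-66 - 55} - 48999\right) \left(\left(223 + 80^{2} + 143 \cdot 4\right) + 42264\right)} = \frac{68448}{\left(\frac{1}{-121} - 48999\right) \left(\left(223 + 6400 + 572\right) + 42264\right)} = \frac{68448}{\left(- \frac{1}{121} - 48999\right) \left(7195 + 42264\right)} = \frac{68448}{\left(- \frac{5928880}{121}\right) 49459} = \frac{68448}{- \frac{293236475920}{121}} = 68448 \left(- \frac{121}{293236475920}\right) = - \frac{517638}{18327279745}$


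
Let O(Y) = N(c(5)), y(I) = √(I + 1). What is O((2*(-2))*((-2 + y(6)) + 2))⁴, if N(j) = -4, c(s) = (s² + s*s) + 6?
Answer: 256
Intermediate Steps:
y(I) = √(1 + I)
c(s) = 6 + 2*s² (c(s) = (s² + s²) + 6 = 2*s² + 6 = 6 + 2*s²)
O(Y) = -4
O((2*(-2))*((-2 + y(6)) + 2))⁴ = (-4)⁴ = 256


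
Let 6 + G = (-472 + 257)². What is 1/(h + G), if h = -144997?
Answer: -1/98778 ≈ -1.0124e-5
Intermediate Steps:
G = 46219 (G = -6 + (-472 + 257)² = -6 + (-215)² = -6 + 46225 = 46219)
1/(h + G) = 1/(-144997 + 46219) = 1/(-98778) = -1/98778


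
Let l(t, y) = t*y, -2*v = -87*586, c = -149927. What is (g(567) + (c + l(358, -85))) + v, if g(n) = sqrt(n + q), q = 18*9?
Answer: -154839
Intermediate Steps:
v = 25491 (v = -(-87)*586/2 = -1/2*(-50982) = 25491)
q = 162
g(n) = sqrt(162 + n) (g(n) = sqrt(n + 162) = sqrt(162 + n))
(g(567) + (c + l(358, -85))) + v = (sqrt(162 + 567) + (-149927 + 358*(-85))) + 25491 = (sqrt(729) + (-149927 - 30430)) + 25491 = (27 - 180357) + 25491 = -180330 + 25491 = -154839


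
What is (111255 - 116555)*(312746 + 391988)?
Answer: -3735090200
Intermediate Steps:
(111255 - 116555)*(312746 + 391988) = -5300*704734 = -3735090200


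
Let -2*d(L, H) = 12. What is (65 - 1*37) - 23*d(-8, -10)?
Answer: 166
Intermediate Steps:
d(L, H) = -6 (d(L, H) = -½*12 = -6)
(65 - 1*37) - 23*d(-8, -10) = (65 - 1*37) - 23*(-6) = (65 - 37) + 138 = 28 + 138 = 166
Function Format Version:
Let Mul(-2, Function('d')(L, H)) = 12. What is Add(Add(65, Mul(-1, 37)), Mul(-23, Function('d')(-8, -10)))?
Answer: 166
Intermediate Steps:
Function('d')(L, H) = -6 (Function('d')(L, H) = Mul(Rational(-1, 2), 12) = -6)
Add(Add(65, Mul(-1, 37)), Mul(-23, Function('d')(-8, -10))) = Add(Add(65, Mul(-1, 37)), Mul(-23, -6)) = Add(Add(65, -37), 138) = Add(28, 138) = 166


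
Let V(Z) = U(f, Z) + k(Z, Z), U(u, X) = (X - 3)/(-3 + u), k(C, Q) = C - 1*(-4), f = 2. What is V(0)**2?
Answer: 49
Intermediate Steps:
k(C, Q) = 4 + C (k(C, Q) = C + 4 = 4 + C)
U(u, X) = (-3 + X)/(-3 + u)
V(Z) = 7 (V(Z) = (-3 + Z)/(-3 + 2) + (4 + Z) = (-3 + Z)/(-1) + (4 + Z) = -(-3 + Z) + (4 + Z) = (3 - Z) + (4 + Z) = 7)
V(0)**2 = 7**2 = 49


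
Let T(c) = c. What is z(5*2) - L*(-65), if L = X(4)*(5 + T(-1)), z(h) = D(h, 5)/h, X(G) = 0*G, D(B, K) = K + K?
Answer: 1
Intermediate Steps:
D(B, K) = 2*K
X(G) = 0
z(h) = 10/h (z(h) = (2*5)/h = 10/h)
L = 0 (L = 0*(5 - 1) = 0*4 = 0)
z(5*2) - L*(-65) = 10/((5*2)) - 0*(-65) = 10/10 - 1*0 = 10*(1/10) + 0 = 1 + 0 = 1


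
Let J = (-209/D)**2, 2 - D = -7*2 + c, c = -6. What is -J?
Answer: -361/4 ≈ -90.250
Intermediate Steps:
D = 22 (D = 2 - (-7*2 - 6) = 2 - (-14 - 6) = 2 - 1*(-20) = 2 + 20 = 22)
J = 361/4 (J = (-209/22)**2 = (-209*1/22)**2 = (-19/2)**2 = 361/4 ≈ 90.250)
-J = -1*361/4 = -361/4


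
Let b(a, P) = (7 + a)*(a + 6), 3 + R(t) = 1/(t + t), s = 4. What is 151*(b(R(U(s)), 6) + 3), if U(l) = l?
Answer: 153567/64 ≈ 2399.5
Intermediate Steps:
R(t) = -3 + 1/(2*t) (R(t) = -3 + 1/(t + t) = -3 + 1/(2*t))
b(a, P) = (6 + a)*(7 + a) (b(a, P) = (7 + a)*(6 + a) = (6 + a)*(7 + a))
151*(b(R(U(s)), 6) + 3) = 151*((42 + (-3 + (½)/4)² + 13*(-3 + (½)/4)) + 3) = 151*((42 + (-3 + (½)*(¼))² + 13*(-3 + (½)*(¼))) + 3) = 151*((42 + (-3 + ⅛)² + 13*(-3 + ⅛)) + 3) = 151*((42 + (-23/8)² + 13*(-23/8)) + 3) = 151*((42 + 529/64 - 299/8) + 3) = 151*(825/64 + 3) = 151*(1017/64) = 153567/64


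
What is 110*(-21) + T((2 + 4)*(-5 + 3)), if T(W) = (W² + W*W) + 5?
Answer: -2017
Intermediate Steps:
T(W) = 5 + 2*W² (T(W) = (W² + W²) + 5 = 2*W² + 5 = 5 + 2*W²)
110*(-21) + T((2 + 4)*(-5 + 3)) = 110*(-21) + (5 + 2*((2 + 4)*(-5 + 3))²) = -2310 + (5 + 2*(6*(-2))²) = -2310 + (5 + 2*(-12)²) = -2310 + (5 + 2*144) = -2310 + (5 + 288) = -2310 + 293 = -2017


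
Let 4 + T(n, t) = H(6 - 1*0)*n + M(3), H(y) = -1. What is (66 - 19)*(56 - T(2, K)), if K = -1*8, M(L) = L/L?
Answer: 2867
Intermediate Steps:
M(L) = 1
K = -8
T(n, t) = -3 - n (T(n, t) = -4 + (-n + 1) = -4 + (1 - n) = -3 - n)
(66 - 19)*(56 - T(2, K)) = (66 - 19)*(56 - (-3 - 1*2)) = 47*(56 - (-3 - 2)) = 47*(56 - 1*(-5)) = 47*(56 + 5) = 47*61 = 2867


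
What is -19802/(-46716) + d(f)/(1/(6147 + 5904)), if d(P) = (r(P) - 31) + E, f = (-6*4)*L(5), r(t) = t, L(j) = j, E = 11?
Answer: -39408206219/23358 ≈ -1.6871e+6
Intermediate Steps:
f = -120 (f = -6*4*5 = -24*5 = -120)
d(P) = -20 + P (d(P) = (P - 31) + 11 = (-31 + P) + 11 = -20 + P)
-19802/(-46716) + d(f)/(1/(6147 + 5904)) = -19802/(-46716) + (-20 - 120)/(1/(6147 + 5904)) = -19802*(-1/46716) - 140/(1/12051) = 9901/23358 - 140/1/12051 = 9901/23358 - 140*12051 = 9901/23358 - 1687140 = -39408206219/23358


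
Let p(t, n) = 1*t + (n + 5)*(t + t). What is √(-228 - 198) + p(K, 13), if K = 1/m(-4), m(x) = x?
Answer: -37/4 + I*√426 ≈ -9.25 + 20.64*I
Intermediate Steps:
K = -¼ (K = 1/(-4) = -¼ ≈ -0.25000)
p(t, n) = t + 2*t*(5 + n) (p(t, n) = t + (5 + n)*(2*t) = t + 2*t*(5 + n))
√(-228 - 198) + p(K, 13) = √(-228 - 198) - (11 + 2*13)/4 = √(-426) - (11 + 26)/4 = I*√426 - ¼*37 = I*√426 - 37/4 = -37/4 + I*√426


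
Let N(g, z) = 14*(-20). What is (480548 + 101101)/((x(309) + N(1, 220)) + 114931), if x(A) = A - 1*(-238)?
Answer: 581649/115198 ≈ 5.0491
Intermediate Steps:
x(A) = 238 + A (x(A) = A + 238 = 238 + A)
N(g, z) = -280
(480548 + 101101)/((x(309) + N(1, 220)) + 114931) = (480548 + 101101)/(((238 + 309) - 280) + 114931) = 581649/((547 - 280) + 114931) = 581649/(267 + 114931) = 581649/115198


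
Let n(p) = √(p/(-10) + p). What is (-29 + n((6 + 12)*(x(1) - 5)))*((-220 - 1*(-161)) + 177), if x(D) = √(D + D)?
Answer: -3422 + 1062*I*√(25 - 5*√2)/5 ≈ -3422.0 + 899.36*I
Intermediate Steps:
x(D) = √2*√D (x(D) = √(2*D) = √2*√D)
n(p) = 3*√10*√p/10 (n(p) = √(p*(-⅒) + p) = √(-p/10 + p) = √(9*p/10) = 3*√10*√p/10)
(-29 + n((6 + 12)*(x(1) - 5)))*((-220 - 1*(-161)) + 177) = (-29 + 3*√10*√((6 + 12)*(√2*√1 - 5))/10)*((-220 - 1*(-161)) + 177) = (-29 + 3*√10*√(18*(√2*1 - 5))/10)*((-220 + 161) + 177) = (-29 + 3*√10*√(18*(√2 - 5))/10)*(-59 + 177) = (-29 + 3*√10*√(18*(-5 + √2))/10)*118 = (-29 + 3*√10*√(-90 + 18*√2)/10)*118 = -3422 + 177*√10*√(-90 + 18*√2)/5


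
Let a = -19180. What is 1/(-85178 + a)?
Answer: -1/104358 ≈ -9.5824e-6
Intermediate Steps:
1/(-85178 + a) = 1/(-85178 - 19180) = 1/(-104358) = -1/104358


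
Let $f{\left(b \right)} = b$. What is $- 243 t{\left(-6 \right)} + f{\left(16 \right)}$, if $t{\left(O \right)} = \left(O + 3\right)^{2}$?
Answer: $-2171$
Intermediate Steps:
$t{\left(O \right)} = \left(3 + O\right)^{2}$
$- 243 t{\left(-6 \right)} + f{\left(16 \right)} = - 243 \left(3 - 6\right)^{2} + 16 = - 243 \left(-3\right)^{2} + 16 = \left(-243\right) 9 + 16 = -2187 + 16 = -2171$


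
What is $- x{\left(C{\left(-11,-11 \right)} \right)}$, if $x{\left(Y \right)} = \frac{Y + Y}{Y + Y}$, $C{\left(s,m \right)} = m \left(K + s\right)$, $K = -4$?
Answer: $-1$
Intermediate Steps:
$C{\left(s,m \right)} = m \left(-4 + s\right)$
$x{\left(Y \right)} = 1$ ($x{\left(Y \right)} = \frac{2 Y}{2 Y} = 2 Y \frac{1}{2 Y} = 1$)
$- x{\left(C{\left(-11,-11 \right)} \right)} = \left(-1\right) 1 = -1$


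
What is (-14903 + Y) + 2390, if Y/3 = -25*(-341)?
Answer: 13062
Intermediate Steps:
Y = 25575 (Y = 3*(-25*(-341)) = 3*8525 = 25575)
(-14903 + Y) + 2390 = (-14903 + 25575) + 2390 = 10672 + 2390 = 13062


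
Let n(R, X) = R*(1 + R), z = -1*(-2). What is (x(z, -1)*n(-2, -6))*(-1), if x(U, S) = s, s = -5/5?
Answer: 2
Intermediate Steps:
s = -1 (s = -5*1/5 = -1)
z = 2
x(U, S) = -1
(x(z, -1)*n(-2, -6))*(-1) = -(-2)*(1 - 2)*(-1) = -(-2)*(-1)*(-1) = -1*2*(-1) = -2*(-1) = 2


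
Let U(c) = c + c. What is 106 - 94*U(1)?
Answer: -82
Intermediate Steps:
U(c) = 2*c
106 - 94*U(1) = 106 - 188 = -82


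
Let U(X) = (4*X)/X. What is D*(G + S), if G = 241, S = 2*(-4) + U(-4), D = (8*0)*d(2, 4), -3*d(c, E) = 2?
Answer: 0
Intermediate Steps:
d(c, E) = -⅔ (d(c, E) = -⅓*2 = -⅔)
U(X) = 4
D = 0 (D = (8*0)*(-⅔) = 0*(-⅔) = 0)
S = -4 (S = 2*(-4) + 4 = -8 + 4 = -4)
D*(G + S) = 0*(241 - 4) = 0*237 = 0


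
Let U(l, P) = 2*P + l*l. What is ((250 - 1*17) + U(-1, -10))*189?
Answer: 40446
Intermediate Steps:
U(l, P) = l² + 2*P (U(l, P) = 2*P + l² = l² + 2*P)
((250 - 1*17) + U(-1, -10))*189 = ((250 - 1*17) + ((-1)² + 2*(-10)))*189 = ((250 - 17) + (1 - 20))*189 = (233 - 19)*189 = 214*189 = 40446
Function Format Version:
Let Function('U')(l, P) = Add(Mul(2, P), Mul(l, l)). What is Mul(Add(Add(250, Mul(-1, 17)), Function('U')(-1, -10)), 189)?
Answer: 40446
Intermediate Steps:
Function('U')(l, P) = Add(Pow(l, 2), Mul(2, P)) (Function('U')(l, P) = Add(Mul(2, P), Pow(l, 2)) = Add(Pow(l, 2), Mul(2, P)))
Mul(Add(Add(250, Mul(-1, 17)), Function('U')(-1, -10)), 189) = Mul(Add(Add(250, Mul(-1, 17)), Add(Pow(-1, 2), Mul(2, -10))), 189) = Mul(Add(Add(250, -17), Add(1, -20)), 189) = Mul(Add(233, -19), 189) = Mul(214, 189) = 40446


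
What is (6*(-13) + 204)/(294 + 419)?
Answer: 126/713 ≈ 0.17672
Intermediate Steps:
(6*(-13) + 204)/(294 + 419) = (-78 + 204)/713 = 126*(1/713) = 126/713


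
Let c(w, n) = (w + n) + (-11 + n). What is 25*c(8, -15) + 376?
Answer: -449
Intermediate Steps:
c(w, n) = -11 + w + 2*n (c(w, n) = (n + w) + (-11 + n) = -11 + w + 2*n)
25*c(8, -15) + 376 = 25*(-11 + 8 + 2*(-15)) + 376 = 25*(-11 + 8 - 30) + 376 = 25*(-33) + 376 = -825 + 376 = -449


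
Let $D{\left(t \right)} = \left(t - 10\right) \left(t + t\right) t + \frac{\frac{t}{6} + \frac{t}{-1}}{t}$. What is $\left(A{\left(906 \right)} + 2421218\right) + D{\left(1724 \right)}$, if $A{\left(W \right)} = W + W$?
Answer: $\frac{61146254143}{6} \approx 1.0191 \cdot 10^{10}$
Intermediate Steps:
$A{\left(W \right)} = 2 W$
$D{\left(t \right)} = - \frac{5}{6} + 2 t^{2} \left(-10 + t\right)$ ($D{\left(t \right)} = \left(-10 + t\right) 2 t t + \frac{t \frac{1}{6} + t \left(-1\right)}{t} = 2 t \left(-10 + t\right) t + \frac{\frac{t}{6} - t}{t} = 2 t^{2} \left(-10 + t\right) + \frac{\left(- \frac{5}{6}\right) t}{t} = 2 t^{2} \left(-10 + t\right) - \frac{5}{6} = - \frac{5}{6} + 2 t^{2} \left(-10 + t\right)$)
$\left(A{\left(906 \right)} + 2421218\right) + D{\left(1724 \right)} = \left(2 \cdot 906 + 2421218\right) - \left(\frac{5}{6} - 10248062848 + 59443520\right) = \left(1812 + 2421218\right) - - \frac{61131715963}{6} = 2423030 - - \frac{61131715963}{6} = 2423030 + \frac{61131715963}{6} = \frac{61146254143}{6}$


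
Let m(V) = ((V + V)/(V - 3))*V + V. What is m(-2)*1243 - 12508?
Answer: -84914/5 ≈ -16983.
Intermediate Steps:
m(V) = V + 2*V²/(-3 + V) (m(V) = ((2*V)/(-3 + V))*V + V = (2*V/(-3 + V))*V + V = 2*V²/(-3 + V) + V = V + 2*V²/(-3 + V))
m(-2)*1243 - 12508 = (3*(-2)*(-1 - 2)/(-3 - 2))*1243 - 12508 = (3*(-2)*(-3)/(-5))*1243 - 12508 = (3*(-2)*(-⅕)*(-3))*1243 - 12508 = -18/5*1243 - 12508 = -22374/5 - 12508 = -84914/5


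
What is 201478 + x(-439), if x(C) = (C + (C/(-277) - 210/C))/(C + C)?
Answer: 10755671100139/53383717 ≈ 2.0148e+5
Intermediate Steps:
x(C) = (-210/C + 276*C/277)/(2*C) (x(C) = (C + (C*(-1/277) - 210/C))/((2*C)) = (C + (-C/277 - 210/C))*(1/(2*C)) = (C + (-210/C - C/277))*(1/(2*C)) = (-210/C + 276*C/277)*(1/(2*C)) = (-210/C + 276*C/277)/(2*C))
201478 + x(-439) = 201478 + (138/277 - 105/(-439)²) = 201478 + (138/277 - 105*1/192721) = 201478 + (138/277 - 105/192721) = 201478 + 26566413/53383717 = 10755671100139/53383717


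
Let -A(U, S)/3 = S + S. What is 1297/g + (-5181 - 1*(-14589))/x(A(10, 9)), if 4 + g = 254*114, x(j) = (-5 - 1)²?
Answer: 22702259/86856 ≈ 261.38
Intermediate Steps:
A(U, S) = -6*S (A(U, S) = -3*(S + S) = -6*S)
x(j) = 36 (x(j) = (-6)² = 36)
g = 28952 (g = -4 + 254*114 = -4 + 28956 = 28952)
1297/g + (-5181 - 1*(-14589))/x(A(10, 9)) = 1297/28952 + (-5181 - 1*(-14589))/36 = 1297*(1/28952) + (-5181 + 14589)*(1/36) = 1297/28952 + 9408*(1/36) = 1297/28952 + 784/3 = 22702259/86856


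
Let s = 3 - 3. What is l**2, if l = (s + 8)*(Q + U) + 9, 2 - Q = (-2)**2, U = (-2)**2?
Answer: 625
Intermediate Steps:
U = 4
s = 0
Q = -2 (Q = 2 - 1*(-2)**2 = 2 - 1*4 = 2 - 4 = -2)
l = 25 (l = (0 + 8)*(-2 + 4) + 9 = 8*2 + 9 = 16 + 9 = 25)
l**2 = 25**2 = 625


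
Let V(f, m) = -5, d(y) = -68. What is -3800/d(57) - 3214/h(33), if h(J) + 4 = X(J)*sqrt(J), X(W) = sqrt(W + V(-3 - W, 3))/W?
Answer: 1921804/2125 + 1607*sqrt(231)/125 ≈ 1099.8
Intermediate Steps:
X(W) = sqrt(-5 + W)/W (X(W) = sqrt(W - 5)/W = sqrt(-5 + W)/W)
h(J) = -4 + sqrt(-5 + J)/sqrt(J) (h(J) = -4 + (sqrt(-5 + J)/J)*sqrt(J) = -4 + sqrt(-5 + J)/sqrt(J))
-3800/d(57) - 3214/h(33) = -3800/(-68) - 3214/(-4 + sqrt(-5 + 33)/sqrt(33)) = -3800*(-1/68) - 3214/(-4 + (sqrt(33)/33)*sqrt(28)) = 950/17 - 3214/(-4 + (sqrt(33)/33)*(2*sqrt(7))) = 950/17 - 3214/(-4 + 2*sqrt(231)/33)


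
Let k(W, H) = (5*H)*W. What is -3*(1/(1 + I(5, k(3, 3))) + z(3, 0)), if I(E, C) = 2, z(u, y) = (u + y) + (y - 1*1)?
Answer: -7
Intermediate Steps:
k(W, H) = 5*H*W
z(u, y) = -1 + u + 2*y (z(u, y) = (u + y) + (y - 1) = (u + y) + (-1 + y) = -1 + u + 2*y)
-3*(1/(1 + I(5, k(3, 3))) + z(3, 0)) = -3*(1/(1 + 2) + (-1 + 3 + 2*0)) = -3*(1/3 + (-1 + 3 + 0)) = -3*(1/3 + 2) = -3*7/3 = -7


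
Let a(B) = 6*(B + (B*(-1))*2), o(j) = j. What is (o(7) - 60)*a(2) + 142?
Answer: 778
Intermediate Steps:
a(B) = -6*B (a(B) = 6*(B - B*2) = 6*(B - 2*B) = 6*(-B) = -6*B)
(o(7) - 60)*a(2) + 142 = (7 - 60)*(-6*2) + 142 = -53*(-12) + 142 = 636 + 142 = 778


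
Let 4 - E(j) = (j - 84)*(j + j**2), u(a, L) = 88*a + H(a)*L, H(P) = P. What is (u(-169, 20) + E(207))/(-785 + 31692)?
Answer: -5314136/30907 ≈ -171.94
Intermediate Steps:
u(a, L) = 88*a + L*a (u(a, L) = 88*a + a*L = 88*a + L*a)
E(j) = 4 - (-84 + j)*(j + j**2) (E(j) = 4 - (j - 84)*(j + j**2) = 4 - (-84 + j)*(j + j**2))
(u(-169, 20) + E(207))/(-785 + 31692) = (-169*(88 + 20) + (4 - 1*207**3 + 83*207**2 + 84*207))/(-785 + 31692) = (-169*108 + (4 - 1*8869743 + 83*42849 + 17388))/30907 = (-18252 + (4 - 8869743 + 3556467 + 17388))*(1/30907) = (-18252 - 5295884)*(1/30907) = -5314136*1/30907 = -5314136/30907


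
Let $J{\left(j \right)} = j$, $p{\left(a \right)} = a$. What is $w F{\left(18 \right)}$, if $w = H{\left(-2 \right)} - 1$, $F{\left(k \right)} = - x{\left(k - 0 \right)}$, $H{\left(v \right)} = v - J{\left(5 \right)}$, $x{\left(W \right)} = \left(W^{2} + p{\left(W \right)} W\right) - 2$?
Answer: $5168$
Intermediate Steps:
$x{\left(W \right)} = -2 + 2 W^{2}$ ($x{\left(W \right)} = \left(W^{2} + W W\right) - 2 = \left(W^{2} + W^{2}\right) - 2 = 2 W^{2} - 2 = -2 + 2 W^{2}$)
$H{\left(v \right)} = -5 + v$ ($H{\left(v \right)} = v - 5 = -5 + v$)
$F{\left(k \right)} = 2 - 2 k^{2}$ ($F{\left(k \right)} = - (-2 + 2 \left(k - 0\right)^{2}) = - (-2 + 2 \left(k + 0\right)^{2}) = - (-2 + 2 k^{2}) = 2 - 2 k^{2}$)
$w = -8$ ($w = \left(-5 - 2\right) - 1 = -7 - 1 = -8$)
$w F{\left(18 \right)} = - 8 \left(2 - 2 \cdot 18^{2}\right) = - 8 \left(2 - 648\right) = \left(-8\right) \left(-646\right) = 5168$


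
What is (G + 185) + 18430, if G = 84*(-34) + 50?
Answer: 15809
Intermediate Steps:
G = -2806 (G = -2856 + 50 = -2806)
(G + 185) + 18430 = (-2806 + 185) + 18430 = -2621 + 18430 = 15809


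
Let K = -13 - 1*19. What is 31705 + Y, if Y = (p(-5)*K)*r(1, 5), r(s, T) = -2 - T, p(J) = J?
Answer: 30585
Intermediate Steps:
K = -32 (K = -13 - 19 = -32)
Y = -1120 (Y = (-5*(-32))*(-2 - 1*5) = 160*(-2 - 5) = 160*(-7) = -1120)
31705 + Y = 31705 - 1120 = 30585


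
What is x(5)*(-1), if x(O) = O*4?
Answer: -20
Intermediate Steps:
x(O) = 4*O
x(5)*(-1) = (4*5)*(-1) = 20*(-1) = -20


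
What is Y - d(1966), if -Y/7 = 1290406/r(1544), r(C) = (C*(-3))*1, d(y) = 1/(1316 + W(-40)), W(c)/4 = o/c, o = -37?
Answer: 19867728259/10188084 ≈ 1950.1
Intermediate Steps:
W(c) = -148/c (W(c) = 4*(-37/c) = -148/c)
d(y) = 10/13197 (d(y) = 1/(1316 - 148/(-40)) = 1/(1316 - 148*(-1/40)) = 1/(1316 + 37/10) = 1/(13197/10) = 10/13197)
r(C) = -3*C (r(C) = -3*C*1 = -3*C)
Y = 4516421/2316 (Y = -9032842/((-3*1544)) = -9032842/(-4632) = -9032842*(-1)/4632 = -7*(-645203/2316) = 4516421/2316 ≈ 1950.1)
Y - d(1966) = 4516421/2316 - 1*10/13197 = 4516421/2316 - 10/13197 = 19867728259/10188084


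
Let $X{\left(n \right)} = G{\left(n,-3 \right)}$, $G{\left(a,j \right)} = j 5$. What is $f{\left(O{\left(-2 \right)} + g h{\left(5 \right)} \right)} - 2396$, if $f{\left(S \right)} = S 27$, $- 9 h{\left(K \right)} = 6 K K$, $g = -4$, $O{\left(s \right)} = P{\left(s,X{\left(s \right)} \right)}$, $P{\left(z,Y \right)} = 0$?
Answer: $-596$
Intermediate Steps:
$G{\left(a,j \right)} = 5 j$
$X{\left(n \right)} = -15$ ($X{\left(n \right)} = 5 \left(-3\right) = -15$)
$O{\left(s \right)} = 0$
$h{\left(K \right)} = - \frac{2 K^{2}}{3}$ ($h{\left(K \right)} = - \frac{6 K K}{9} = - \frac{6 K^{2}}{9} = - \frac{2 K^{2}}{3}$)
$f{\left(S \right)} = 27 S$
$f{\left(O{\left(-2 \right)} + g h{\left(5 \right)} \right)} - 2396 = 27 \left(0 - 4 \left(- \frac{2 \cdot 5^{2}}{3}\right)\right) - 2396 = 27 \left(0 - 4 \left(\left(- \frac{2}{3}\right) 25\right)\right) - 2396 = 27 \left(0 - - \frac{200}{3}\right) - 2396 = 27 \left(0 + \frac{200}{3}\right) - 2396 = 27 \cdot \frac{200}{3} - 2396 = 1800 - 2396 = -596$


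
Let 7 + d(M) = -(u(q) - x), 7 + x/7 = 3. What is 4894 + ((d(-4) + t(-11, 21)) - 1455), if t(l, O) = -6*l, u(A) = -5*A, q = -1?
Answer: 3465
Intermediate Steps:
x = -28 (x = -49 + 7*3 = -49 + 21 = -28)
d(M) = -40 (d(M) = -7 - (-5*(-1) - 1*(-28)) = -7 - (5 + 28) = -7 - 1*33 = -7 - 33 = -40)
4894 + ((d(-4) + t(-11, 21)) - 1455) = 4894 + ((-40 - 6*(-11)) - 1455) = 4894 + ((-40 + 66) - 1455) = 4894 + (26 - 1455) = 4894 - 1429 = 3465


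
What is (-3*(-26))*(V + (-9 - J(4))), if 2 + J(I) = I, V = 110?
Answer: 7722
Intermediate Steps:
J(I) = -2 + I
(-3*(-26))*(V + (-9 - J(4))) = (-3*(-26))*(110 + (-9 - (-2 + 4))) = 78*(110 + (-9 - 1*2)) = 78*(110 + (-9 - 2)) = 78*(110 - 11) = 78*99 = 7722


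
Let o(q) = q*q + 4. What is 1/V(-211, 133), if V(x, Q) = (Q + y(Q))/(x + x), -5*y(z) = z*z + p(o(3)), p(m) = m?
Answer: 2110/17037 ≈ 0.12385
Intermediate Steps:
o(q) = 4 + q² (o(q) = q² + 4 = 4 + q²)
y(z) = -13/5 - z²/5 (y(z) = -(z*z + (4 + 3²))/5 = -(z² + (4 + 9))/5 = -(z² + 13)/5 = -(13 + z²)/5 = -13/5 - z²/5)
V(x, Q) = (-13/5 + Q - Q²/5)/(2*x) (V(x, Q) = (Q + (-13/5 - Q²/5))/(x + x) = (-13/5 + Q - Q²/5)/((2*x)) = (-13/5 + Q - Q²/5)*(1/(2*x)) = (-13/5 + Q - Q²/5)/(2*x))
1/V(-211, 133) = 1/((⅒)*(-13 - 1*133² + 5*133)/(-211)) = 1/((⅒)*(-1/211)*(-13 - 1*17689 + 665)) = 1/((⅒)*(-1/211)*(-13 - 17689 + 665)) = 1/((⅒)*(-1/211)*(-17037)) = 1/(17037/2110) = 2110/17037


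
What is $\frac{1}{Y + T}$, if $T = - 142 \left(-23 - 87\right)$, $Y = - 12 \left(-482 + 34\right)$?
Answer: $\frac{1}{20996} \approx 4.7628 \cdot 10^{-5}$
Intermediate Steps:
$Y = 5376$ ($Y = \left(-12\right) \left(-448\right) = 5376$)
$T = 15620$ ($T = \left(-142\right) \left(-110\right) = 15620$)
$\frac{1}{Y + T} = \frac{1}{5376 + 15620} = \frac{1}{20996}$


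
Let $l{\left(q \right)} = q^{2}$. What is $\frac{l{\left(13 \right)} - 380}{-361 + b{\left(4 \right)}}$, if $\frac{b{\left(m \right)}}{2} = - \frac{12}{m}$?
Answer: $\frac{211}{367} \approx 0.57493$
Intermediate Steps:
$b{\left(m \right)} = - \frac{24}{m}$ ($b{\left(m \right)} = 2 \left(- \frac{12}{m}\right) = - \frac{24}{m}$)
$\frac{l{\left(13 \right)} - 380}{-361 + b{\left(4 \right)}} = \frac{13^{2} - 380}{-361 - \frac{24}{4}} = \frac{169 - 380}{-361 - 6} = - \frac{211}{-361 - 6} = - \frac{211}{-367} = \left(-211\right) \left(- \frac{1}{367}\right) = \frac{211}{367}$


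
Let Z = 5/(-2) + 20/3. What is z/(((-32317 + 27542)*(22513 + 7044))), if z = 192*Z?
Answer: -32/5645387 ≈ -5.6683e-6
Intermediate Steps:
Z = 25/6 (Z = 5*(-½) + 20*(⅓) = -5/2 + 20/3 = 25/6 ≈ 4.1667)
z = 800 (z = 192*(25/6) = 800)
z/(((-32317 + 27542)*(22513 + 7044))) = 800/(((-32317 + 27542)*(22513 + 7044))) = 800/((-4775*29557)) = 800/(-141134675) = 800*(-1/141134675) = -32/5645387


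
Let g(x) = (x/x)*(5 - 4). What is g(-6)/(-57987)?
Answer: -1/57987 ≈ -1.7245e-5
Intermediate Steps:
g(x) = 1 (g(x) = 1*1 = 1)
g(-6)/(-57987) = 1/(-57987) = 1*(-1/57987) = -1/57987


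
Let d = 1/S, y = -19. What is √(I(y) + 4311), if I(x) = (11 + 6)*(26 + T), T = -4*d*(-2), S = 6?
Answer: √42981/3 ≈ 69.106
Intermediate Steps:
d = ⅙ (d = 1/6 = ⅙ ≈ 0.16667)
T = 4/3 (T = -4*⅙*(-2) = -⅔*(-2) = 4/3 ≈ 1.3333)
I(x) = 1394/3 (I(x) = (11 + 6)*(26 + 4/3) = 17*(82/3) = 1394/3)
√(I(y) + 4311) = √(1394/3 + 4311) = √(14327/3) = √42981/3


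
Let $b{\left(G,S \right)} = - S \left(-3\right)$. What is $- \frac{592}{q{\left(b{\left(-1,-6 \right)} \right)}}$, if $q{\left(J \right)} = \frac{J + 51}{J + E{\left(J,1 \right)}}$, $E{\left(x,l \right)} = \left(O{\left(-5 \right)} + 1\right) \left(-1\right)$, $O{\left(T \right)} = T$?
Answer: $\frac{8288}{33} \approx 251.15$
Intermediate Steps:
$b{\left(G,S \right)} = 3 S$
$E{\left(x,l \right)} = 4$ ($E{\left(x,l \right)} = \left(-5 + 1\right) \left(-1\right) = \left(-4\right) \left(-1\right) = 4$)
$q{\left(J \right)} = \frac{51 + J}{4 + J}$ ($q{\left(J \right)} = \frac{J + 51}{J + 4} = \frac{51 + J}{4 + J}$)
$- \frac{592}{q{\left(b{\left(-1,-6 \right)} \right)}} = - \frac{592}{\frac{1}{4 + 3 \left(-6\right)} \left(51 + 3 \left(-6\right)\right)} = - \frac{592}{\frac{1}{4 - 18} \left(51 - 18\right)} = - \frac{592}{\frac{1}{-14} \cdot 33} = - \frac{592}{\left(- \frac{1}{14}\right) 33} = - \frac{592}{- \frac{33}{14}} = \left(-592\right) \left(- \frac{14}{33}\right) = \frac{8288}{33}$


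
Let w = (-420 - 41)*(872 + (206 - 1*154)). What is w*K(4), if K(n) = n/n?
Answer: -425964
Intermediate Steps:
K(n) = 1
w = -425964 (w = -461*(872 + (206 - 154)) = -461*(872 + 52) = -461*924 = -425964)
w*K(4) = -425964*1 = -425964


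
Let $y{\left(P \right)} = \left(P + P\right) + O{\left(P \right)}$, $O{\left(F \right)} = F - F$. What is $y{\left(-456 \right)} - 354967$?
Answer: $-355879$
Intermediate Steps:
$O{\left(F \right)} = 0$
$y{\left(P \right)} = 2 P$ ($y{\left(P \right)} = \left(P + P\right) + 0 = 2 P + 0 = 2 P$)
$y{\left(-456 \right)} - 354967 = 2 \left(-456\right) - 354967 = -912 - 354967 = -355879$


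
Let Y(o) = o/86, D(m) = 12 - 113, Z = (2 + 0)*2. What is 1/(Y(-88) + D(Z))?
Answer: -43/4387 ≈ -0.0098017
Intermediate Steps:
Z = 4 (Z = 2*2 = 4)
D(m) = -101
Y(o) = o/86 (Y(o) = o*(1/86) = o/86)
1/(Y(-88) + D(Z)) = 1/((1/86)*(-88) - 101) = 1/(-44/43 - 101) = 1/(-4387/43) = -43/4387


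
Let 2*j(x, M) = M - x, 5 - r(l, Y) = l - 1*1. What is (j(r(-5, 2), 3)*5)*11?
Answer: -220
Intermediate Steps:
r(l, Y) = 6 - l (r(l, Y) = 5 - (l - 1*1) = 5 - (l - 1) = 5 - (-1 + l) = 5 + (1 - l) = 6 - l)
j(x, M) = M/2 - x/2 (j(x, M) = (M - x)/2 = M/2 - x/2)
(j(r(-5, 2), 3)*5)*11 = (((1/2)*3 - (6 - 1*(-5))/2)*5)*11 = ((3/2 - (6 + 5)/2)*5)*11 = ((3/2 - 1/2*11)*5)*11 = ((3/2 - 11/2)*5)*11 = -4*5*11 = -20*11 = -220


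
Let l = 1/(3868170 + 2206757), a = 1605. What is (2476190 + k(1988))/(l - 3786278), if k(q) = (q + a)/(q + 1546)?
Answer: -2797938417592849/4278253416017130 ≈ -0.65399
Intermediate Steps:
k(q) = (1605 + q)/(1546 + q) (k(q) = (q + 1605)/(q + 1546) = (1605 + q)/(1546 + q))
l = 1/6074927 ≈ 1.6461e-7
(2476190 + k(1988))/(l - 3786278) = (2476190 + (1605 + 1988)/(1546 + 1988))/(1/6074927 - 3786278) = (2476190 + 3593/3534)/(-23001362451705/6074927) = (2476190 + (1/3534)*3593)*(-6074927/23001362451705) = (2476190 + 3593/3534)*(-6074927/23001362451705) = (8750859053/3534)*(-6074927/23001362451705) = -2797938417592849/4278253416017130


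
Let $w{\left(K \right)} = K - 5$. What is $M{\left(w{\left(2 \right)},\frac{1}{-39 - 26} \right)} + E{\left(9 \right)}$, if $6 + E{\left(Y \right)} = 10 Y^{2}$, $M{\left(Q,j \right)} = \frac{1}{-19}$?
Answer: $\frac{15275}{19} \approx 803.95$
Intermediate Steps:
$w{\left(K \right)} = -5 + K$
$M{\left(Q,j \right)} = - \frac{1}{19}$
$E{\left(Y \right)} = -6 + 10 Y^{2}$
$M{\left(w{\left(2 \right)},\frac{1}{-39 - 26} \right)} + E{\left(9 \right)} = - \frac{1}{19} - \left(6 - 10 \cdot 9^{2}\right) = - \frac{1}{19} + \left(-6 + 10 \cdot 81\right) = - \frac{1}{19} + \left(-6 + 810\right) = - \frac{1}{19} + 804 = \frac{15275}{19}$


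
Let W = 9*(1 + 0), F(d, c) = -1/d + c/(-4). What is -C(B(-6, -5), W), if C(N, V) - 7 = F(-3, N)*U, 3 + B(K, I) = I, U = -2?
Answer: -7/3 ≈ -2.3333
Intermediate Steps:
F(d, c) = -1/d - c/4 (F(d, c) = -1/d + c*(-1/4) = -1/d - c/4)
B(K, I) = -3 + I
W = 9 (W = 9*1 = 9)
C(N, V) = 19/3 + N/2 (C(N, V) = 7 + (-1/(-3) - N/4)*(-2) = 7 + (-1*(-1/3) - N/4)*(-2) = 7 + (1/3 - N/4)*(-2) = 7 + (-2/3 + N/2) = 19/3 + N/2)
-C(B(-6, -5), W) = -(19/3 + (-3 - 5)/2) = -(19/3 + (1/2)*(-8)) = -(19/3 - 4) = -1*7/3 = -7/3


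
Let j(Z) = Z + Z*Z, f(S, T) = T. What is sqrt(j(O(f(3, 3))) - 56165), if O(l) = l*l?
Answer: 5*I*sqrt(2243) ≈ 236.8*I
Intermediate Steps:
O(l) = l**2
j(Z) = Z + Z**2
sqrt(j(O(f(3, 3))) - 56165) = sqrt(3**2*(1 + 3**2) - 56165) = sqrt(9*(1 + 9) - 56165) = sqrt(9*10 - 56165) = sqrt(90 - 56165) = sqrt(-56075) = 5*I*sqrt(2243)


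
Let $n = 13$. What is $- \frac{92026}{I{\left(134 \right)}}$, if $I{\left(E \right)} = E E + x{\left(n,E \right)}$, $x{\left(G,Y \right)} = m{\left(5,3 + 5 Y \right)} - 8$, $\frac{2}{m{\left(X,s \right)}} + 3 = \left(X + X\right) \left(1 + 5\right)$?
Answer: $- \frac{2622741}{511519} \approx -5.1274$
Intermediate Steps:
$m{\left(X,s \right)} = \frac{2}{-3 + 12 X}$ ($m{\left(X,s \right)} = \frac{2}{-3 + \left(X + X\right) \left(1 + 5\right)} = \frac{2}{-3 + 2 X 6} = \frac{2}{-3 + 12 X}$)
$x{\left(G,Y \right)} = - \frac{454}{57}$ ($x{\left(G,Y \right)} = \frac{2}{3 \left(-1 + 4 \cdot 5\right)} - 8 = \frac{2}{3 \left(-1 + 20\right)} - 8 = \frac{2}{3 \cdot 19} - 8 = \frac{2}{3} \cdot \frac{1}{19} - 8 = \frac{2}{57} - 8 = - \frac{454}{57}$)
$I{\left(E \right)} = - \frac{454}{57} + E^{2}$ ($I{\left(E \right)} = E E - \frac{454}{57} = E^{2} - \frac{454}{57} = - \frac{454}{57} + E^{2}$)
$- \frac{92026}{I{\left(134 \right)}} = - \frac{92026}{- \frac{454}{57} + 134^{2}} = - \frac{92026}{- \frac{454}{57} + 17956} = - \frac{92026}{\frac{1023038}{57}} = \left(-92026\right) \frac{57}{1023038} = - \frac{2622741}{511519}$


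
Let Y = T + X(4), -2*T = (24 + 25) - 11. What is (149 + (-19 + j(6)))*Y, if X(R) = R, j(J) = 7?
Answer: -2055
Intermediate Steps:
T = -19 (T = -((24 + 25) - 11)/2 = -(49 - 11)/2 = -½*38 = -19)
Y = -15 (Y = -19 + 4 = -15)
(149 + (-19 + j(6)))*Y = (149 + (-19 + 7))*(-15) = (149 - 12)*(-15) = 137*(-15) = -2055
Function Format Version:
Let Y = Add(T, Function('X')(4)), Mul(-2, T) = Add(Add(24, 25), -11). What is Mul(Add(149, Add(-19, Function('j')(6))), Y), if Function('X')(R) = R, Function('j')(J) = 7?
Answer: -2055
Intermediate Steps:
T = -19 (T = Mul(Rational(-1, 2), Add(Add(24, 25), -11)) = Mul(Rational(-1, 2), Add(49, -11)) = Mul(Rational(-1, 2), 38) = -19)
Y = -15 (Y = Add(-19, 4) = -15)
Mul(Add(149, Add(-19, Function('j')(6))), Y) = Mul(Add(149, Add(-19, 7)), -15) = Mul(Add(149, -12), -15) = Mul(137, -15) = -2055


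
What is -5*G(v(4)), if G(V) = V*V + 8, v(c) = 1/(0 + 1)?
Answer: -45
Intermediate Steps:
v(c) = 1 (v(c) = 1/1 = 1)
G(V) = 8 + V² (G(V) = V² + 8 = 8 + V²)
-5*G(v(4)) = -5*(8 + 1²) = -5*(8 + 1) = -5*9 = -45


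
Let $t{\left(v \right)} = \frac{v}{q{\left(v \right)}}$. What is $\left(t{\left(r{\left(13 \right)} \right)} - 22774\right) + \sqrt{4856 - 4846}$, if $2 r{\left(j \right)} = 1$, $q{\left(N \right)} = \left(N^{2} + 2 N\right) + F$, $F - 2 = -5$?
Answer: $- \frac{159420}{7} + \sqrt{10} \approx -22771.0$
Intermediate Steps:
$F = -3$ ($F = 2 - 5 = -3$)
$q{\left(N \right)} = -3 + N^{2} + 2 N$ ($q{\left(N \right)} = \left(N^{2} + 2 N\right) - 3 = -3 + N^{2} + 2 N$)
$r{\left(j \right)} = \frac{1}{2}$ ($r{\left(j \right)} = \frac{1}{2} \cdot 1 = \frac{1}{2}$)
$t{\left(v \right)} = \frac{v}{-3 + v^{2} + 2 v}$
$\left(t{\left(r{\left(13 \right)} \right)} - 22774\right) + \sqrt{4856 - 4846} = \left(\frac{1}{2 \left(-3 + \left(\frac{1}{2}\right)^{2} + 2 \cdot \frac{1}{2}\right)} - 22774\right) + \sqrt{4856 - 4846} = \left(\frac{1}{2 \left(-3 + \frac{1}{4} + 1\right)} - 22774\right) + \sqrt{10} = \left(\frac{1}{2 \left(- \frac{7}{4}\right)} - 22774\right) + \sqrt{10} = \left(\frac{1}{2} \left(- \frac{4}{7}\right) - 22774\right) + \sqrt{10} = \left(- \frac{2}{7} - 22774\right) + \sqrt{10} = - \frac{159420}{7} + \sqrt{10}$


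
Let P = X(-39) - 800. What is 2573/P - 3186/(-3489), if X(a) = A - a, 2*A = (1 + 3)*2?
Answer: -2188465/880391 ≈ -2.4858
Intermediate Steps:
A = 4 (A = ((1 + 3)*2)/2 = (4*2)/2 = (½)*8 = 4)
X(a) = 4 - a
P = -757 (P = (4 - 1*(-39)) - 800 = (4 + 39) - 800 = 43 - 800 = -757)
2573/P - 3186/(-3489) = 2573/(-757) - 3186/(-3489) = 2573*(-1/757) - 3186*(-1/3489) = -2573/757 + 1062/1163 = -2188465/880391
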